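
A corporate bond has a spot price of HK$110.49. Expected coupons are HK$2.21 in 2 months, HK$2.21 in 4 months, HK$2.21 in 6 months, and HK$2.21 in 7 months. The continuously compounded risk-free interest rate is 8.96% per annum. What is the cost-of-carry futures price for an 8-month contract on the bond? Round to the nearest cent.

PV(coupons) I = 2.21·e^(−0.0896·2/12) + 2.21·e^(−0.0896·4/12) + 2.21·e^(−0.0896·6/12) + 2.21·e^(−0.0896·7/12)
I = 2.1772 + 2.1450 + 2.1132 + 2.0975 = 8.5329
F = (S − I)·e^(rT) = (110.49 − 8.5329) · e^(0.0896·8/12)
= 101.9571 · e^0.059733 = 101.9571 × 1.061553 = HK$108.23

HK$108.23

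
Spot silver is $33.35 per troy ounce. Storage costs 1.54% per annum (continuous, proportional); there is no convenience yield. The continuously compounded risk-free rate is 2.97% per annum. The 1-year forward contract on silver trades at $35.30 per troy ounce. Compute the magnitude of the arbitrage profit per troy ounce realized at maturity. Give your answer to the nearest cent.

Fair forward: F* = S·e^(carry·T), with carry = (r + u) = 0.0297 + 0.0154 = 0.0451
F* = 33.35 · e^(0.0451 × 1) = 33.35 · e^0.045100 = 33.35 × 1.046132 = $34.8885
Market $35.30 > fair $34.8885: forward overpriced → cash-and-carry (buy spot, short the forward).
At maturity, profit = |F_mkt − F*| = |35.30 − 34.8885| = $0.41 per troy ounce

$0.41 per troy ounce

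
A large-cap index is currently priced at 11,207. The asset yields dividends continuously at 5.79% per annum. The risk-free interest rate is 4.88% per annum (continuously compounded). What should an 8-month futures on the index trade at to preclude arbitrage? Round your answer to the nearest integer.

F = S·e^((r − q)T) = 11207 · e^((0.0488 − 0.0579) × 8/12)
= 11207 · e^-0.006067 = 11207 × 0.993951
F = 11,139

11,139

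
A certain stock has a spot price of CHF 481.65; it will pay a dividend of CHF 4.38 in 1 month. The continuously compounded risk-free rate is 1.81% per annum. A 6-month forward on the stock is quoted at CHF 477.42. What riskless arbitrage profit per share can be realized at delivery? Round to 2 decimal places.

PV(dividends) I = 4.38·e^(−0.0181·1/12) = 4.3734
Fair forward F* = (S − I)·e^(rT) = (481.65 − 4.3734)·e^0.009050 = 477.2766 × 1.009091 = 481.6155
Market CHF 477.42 < fair 481.6155: forward underpriced → reverse cash-and-carry (short the stock, invest proceeds at r, pay the dividends, go long the forward).
Profit at T = |F_mkt − F*| = |477.42 − 481.6155| = CHF 4.20 per share

CHF 4.20 per share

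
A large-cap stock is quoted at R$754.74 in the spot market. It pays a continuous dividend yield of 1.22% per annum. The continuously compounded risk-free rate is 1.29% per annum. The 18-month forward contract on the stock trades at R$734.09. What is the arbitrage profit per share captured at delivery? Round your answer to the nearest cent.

Fair forward: F* = S·e^(carry·T), with carry = (r − q) = 0.0129 − 0.0122 = 0.0007
F* = 754.74 · e^(0.0007 × 18/12) = 754.74 · e^0.001050 = 754.74 × 1.001051 = R$755.5332
Market R$734.09 < fair R$755.5332: forward underpriced → reverse cash-and-carry (short spot, go long the forward).
At maturity, profit = |F_mkt − F*| = |734.09 − 755.5332| = R$21.44 per share

R$21.44 per share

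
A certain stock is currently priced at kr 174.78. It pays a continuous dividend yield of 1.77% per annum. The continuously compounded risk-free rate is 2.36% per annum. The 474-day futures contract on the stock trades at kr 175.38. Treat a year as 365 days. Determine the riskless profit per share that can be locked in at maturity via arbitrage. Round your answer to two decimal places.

Fair futures: F* = S·e^(carry·T), with carry = (r − q) = 0.0236 − 0.0177 = 0.0059
F* = 174.78 · e^(0.0059 × 474/365) = 174.78 · e^0.007662 = 174.78 × 1.007691 = kr 176.1242
Market kr 175.38 < fair kr 176.1242: forward underpriced → reverse cash-and-carry (short spot, go long the forward).
At maturity, profit = |F_mkt − F*| = |175.38 − 176.1242| = kr 0.74 per share

kr 0.74 per share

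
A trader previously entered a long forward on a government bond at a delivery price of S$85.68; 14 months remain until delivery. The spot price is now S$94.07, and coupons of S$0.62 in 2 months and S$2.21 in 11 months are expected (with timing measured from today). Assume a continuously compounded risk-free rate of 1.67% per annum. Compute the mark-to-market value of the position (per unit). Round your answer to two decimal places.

PV(remaining coupons) I = 0.62·e^(−0.0167·2/12) + 2.21·e^(−0.0167·11/12) = 2.7947
Current forward F = (S − I)·e^(rT) = (94.07 − 2.7947)·e^(0.0167·14/12) = 91.2753 × 1.019674 = 93.0711
Value (long) = (F − K)·e^(−rT) = (93.0711 − 85.68) × 0.980705 = 7.2485
Value = S$7.25

S$7.25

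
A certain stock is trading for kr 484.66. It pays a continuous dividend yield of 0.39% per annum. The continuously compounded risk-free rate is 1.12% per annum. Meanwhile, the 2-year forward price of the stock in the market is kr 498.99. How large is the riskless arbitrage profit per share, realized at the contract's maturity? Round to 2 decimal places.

Fair forward: F* = S·e^(carry·T), with carry = (r − q) = 0.0112 − 0.0039 = 0.0073
F* = 484.66 · e^(0.0073 × 2) = 484.66 · e^0.014600 = 484.66 × 1.014707 = kr 491.7879
Market kr 498.99 > fair kr 491.7879: forward overpriced → cash-and-carry (buy spot, short the forward).
At maturity, profit = |F_mkt − F*| = |498.99 − 491.7879| = kr 7.20 per share

kr 7.20 per share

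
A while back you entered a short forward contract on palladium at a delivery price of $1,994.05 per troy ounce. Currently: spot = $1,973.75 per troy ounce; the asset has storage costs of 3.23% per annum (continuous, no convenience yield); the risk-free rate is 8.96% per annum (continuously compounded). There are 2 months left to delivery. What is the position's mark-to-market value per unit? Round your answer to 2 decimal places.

Current fair forward for the remaining 2 months: F = S·e^((r + u)·T), (r + u) = 0.0896 + 0.0323 = 0.1219
F = 1973.75 · e^(0.1219 × 2/12) = 1973.75 × 1.02052445 = 2014.2601
Value of long forward = (F − K)·e^(−rT) = (2014.2601 − 1994.05) · e^(−0.0896·2/12)
= 20.2101 × 0.98517762 = 19.91
Short position value = −(long value) = -$19.91

-$19.91 per troy ounce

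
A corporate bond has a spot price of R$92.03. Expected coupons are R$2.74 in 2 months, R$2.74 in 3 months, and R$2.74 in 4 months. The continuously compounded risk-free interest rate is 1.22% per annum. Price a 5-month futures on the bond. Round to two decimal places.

R$84.26

PV(coupons) I = 2.74·e^(−0.0122·2/12) + 2.74·e^(−0.0122·3/12) + 2.74·e^(−0.0122·4/12)
I = 2.7344 + 2.7317 + 2.7289 = 8.1950
F = (S − I)·e^(rT) = (92.03 − 8.1950) · e^(0.0122·5/12)
= 83.8350 · e^0.005083 = 83.8350 × 1.005096 = R$84.26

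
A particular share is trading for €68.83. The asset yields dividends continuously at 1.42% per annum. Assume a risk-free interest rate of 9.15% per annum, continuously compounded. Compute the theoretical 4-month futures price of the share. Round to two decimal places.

F = S·e^((r − q)T) = 68.83 · e^((0.0915 − 0.0142) × 4/12)
= 68.83 · e^0.025767 = 68.83 × 1.026102
F = €70.63

€70.63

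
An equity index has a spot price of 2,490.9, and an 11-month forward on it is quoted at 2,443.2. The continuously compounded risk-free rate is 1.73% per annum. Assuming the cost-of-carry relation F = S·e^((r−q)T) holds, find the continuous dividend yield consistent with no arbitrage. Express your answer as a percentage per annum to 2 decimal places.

From F = S·e^((r−q)T): (r − q) = ln(F/S)/T
ln(2443.2/2490.9) = ln(0.980850) = -0.019336
(r − q) = -0.019336 / (11/12) = -0.021094
q = r − ln(F/S)/T = 0.0173 + 0.021094 = 0.038394
q = 3.84%

3.84%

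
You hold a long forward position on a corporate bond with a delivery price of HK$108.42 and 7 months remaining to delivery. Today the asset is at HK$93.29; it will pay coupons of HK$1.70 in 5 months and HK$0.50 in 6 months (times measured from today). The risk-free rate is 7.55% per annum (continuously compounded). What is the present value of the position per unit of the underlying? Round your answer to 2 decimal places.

PV(remaining coupons) I = 1.70·e^(−0.0755·5/12) + 0.50·e^(−0.0755·6/12) = 2.1288
Current forward F = (S − I)·e^(rT) = (93.29 − 2.1288)·e^(0.0755·7/12) = 91.1612 × 1.045026 = 95.2658
Value (long) = (F − K)·e^(−rT) = (95.2658 − 108.42) × 0.956914 = -12.5874
Value = -HK$12.59

-HK$12.59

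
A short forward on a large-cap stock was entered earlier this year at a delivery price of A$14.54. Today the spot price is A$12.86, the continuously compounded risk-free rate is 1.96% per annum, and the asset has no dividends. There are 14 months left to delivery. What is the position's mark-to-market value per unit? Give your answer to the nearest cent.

Current fair forward for the remaining 14 months: F = S·e^(r·T), r = 0.0196
F = 12.86 · e^(0.0196 × 14/12) = 12.86 × 1.023130 = 13.1575
Value of long forward = (F − K)·e^(−rT) = (13.1575 − 14.54) · e^(−0.0196·14/12)
= -1.3825 × 0.977393 = -1.35
Short position value = −(long value) = A$1.35

A$1.35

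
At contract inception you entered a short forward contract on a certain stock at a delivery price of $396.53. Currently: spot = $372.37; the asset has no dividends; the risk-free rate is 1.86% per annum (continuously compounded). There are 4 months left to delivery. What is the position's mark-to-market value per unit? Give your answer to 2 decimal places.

$21.71

Current fair forward for the remaining 4 months: F = S·e^(r·T), r = 0.0186
F = 372.37 · e^(0.0186 × 4/12) = 372.37 × 1.006219 = 374.6858
Value of long forward = (F − K)·e^(−rT) = (374.6858 − 396.53) · e^(−0.0186·4/12)
= -21.8442 × 0.993819 = -21.71
Short position value = −(long value) = $21.71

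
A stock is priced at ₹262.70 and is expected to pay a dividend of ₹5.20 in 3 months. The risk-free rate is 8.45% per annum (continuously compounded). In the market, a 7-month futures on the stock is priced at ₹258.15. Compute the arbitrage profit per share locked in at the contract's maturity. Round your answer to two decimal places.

PV(dividends) I = 5.20·e^(−0.0845·3/12) = 5.0913
Fair futures F* = (S − I)·e^(rT) = (262.70 − 5.0913)·e^0.049292 = 257.6087 × 1.050527 = 270.6249
Market ₹258.15 < fair 270.6249: forward underpriced → reverse cash-and-carry (short the stock, invest proceeds at r, pay the dividends, go long the forward).
Profit at T = |F_mkt − F*| = |258.15 − 270.6249| = ₹12.47 per share

₹12.47 per share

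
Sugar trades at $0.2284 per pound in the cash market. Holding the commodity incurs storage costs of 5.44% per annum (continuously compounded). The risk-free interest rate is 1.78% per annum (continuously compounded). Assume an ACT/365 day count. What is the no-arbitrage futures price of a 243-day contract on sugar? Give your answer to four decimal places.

$0.2396 per pound

Net carry = r + u − y = 0.0178 + 0.0544 − 0.0000 = 0.0722
F = S·e^((r+u−y)T) = 0.2284 · e^(0.0722 × 243/365) = 0.2284 · e^0.048067
= 0.2284 × 1.049241 = $0.2396 per pound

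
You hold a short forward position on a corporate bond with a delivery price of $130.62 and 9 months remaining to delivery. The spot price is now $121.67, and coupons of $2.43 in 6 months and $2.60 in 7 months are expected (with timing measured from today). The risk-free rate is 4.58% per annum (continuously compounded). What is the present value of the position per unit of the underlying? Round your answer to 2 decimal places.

$9.45

PV(remaining coupons) I = 2.43·e^(−0.0458·6/12) + 2.60·e^(−0.0458·7/12) = 4.9064
Current forward F = (S − I)·e^(rT) = (121.67 − 4.9064)·e^(0.0458·9/12) = 116.7636 × 1.034947 = 120.8441
Value (long) = (F − K)·e^(−rT) = (120.8441 − 130.62) × 0.966233 = -9.4458
Short position value = −(long value) = $9.45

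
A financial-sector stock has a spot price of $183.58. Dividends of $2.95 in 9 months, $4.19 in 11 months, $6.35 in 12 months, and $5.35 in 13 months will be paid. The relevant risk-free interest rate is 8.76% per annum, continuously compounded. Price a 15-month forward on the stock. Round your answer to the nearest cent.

$185.51

PV(dividends) I = 2.95·e^(−0.0876·9/12) + 4.19·e^(−0.0876·11/12) + 6.35·e^(−0.0876·12/12) + 5.35·e^(−0.0876·13/12)
I = 2.7624 + 3.8667 + 5.8174 + 4.8656 = 17.3121
F = (S − I)·e^(rT) = (183.58 − 17.3121) · e^(0.0876·15/12)
= 166.2679 · e^0.109500 = 166.2679 × 1.115720 = $185.51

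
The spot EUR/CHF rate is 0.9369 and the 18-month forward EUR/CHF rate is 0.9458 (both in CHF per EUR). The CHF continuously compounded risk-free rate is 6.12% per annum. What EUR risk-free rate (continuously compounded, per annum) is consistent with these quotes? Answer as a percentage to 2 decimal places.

F = S·e^((r_CHF − r_EUR)T) ⇒ r_EUR = r_CHF − ln(F/S)/T
ln(0.9458/0.9369) = 0.009455; /(18/12) = 0.006303
r_EUR = 0.0612 − 0.006303 = 0.054897
r_EUR = 5.49%

5.49%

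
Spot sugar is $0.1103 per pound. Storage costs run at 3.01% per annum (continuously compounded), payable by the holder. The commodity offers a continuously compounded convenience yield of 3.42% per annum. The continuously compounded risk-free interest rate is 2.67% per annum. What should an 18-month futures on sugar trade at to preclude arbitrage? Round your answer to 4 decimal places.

$0.1141 per pound

Net carry = r + u − y = 0.0267 + 0.0301 − 0.0342 = 0.0226
F = S·e^((r+u−y)T) = 0.1103 · e^(0.0226 × 18/12) = 0.1103 · e^0.033900
= 0.1103 × 1.034481 = $0.1141 per pound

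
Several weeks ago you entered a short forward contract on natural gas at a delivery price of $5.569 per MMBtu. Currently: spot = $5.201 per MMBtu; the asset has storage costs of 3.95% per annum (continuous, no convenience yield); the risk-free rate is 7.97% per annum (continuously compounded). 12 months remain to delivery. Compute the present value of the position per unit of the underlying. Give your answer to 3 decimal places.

Current fair forward for the remaining 12 months: F = S·e^((r + u)·T), (r + u) = 0.0797 + 0.0395 = 0.1192
F = 5.201 · e^(0.1192 × 12/12) = 5.201 × 1.126595 = 5.8594
Value of long forward = (F − K)·e^(−rT) = (5.8594 − 5.569) · e^(−0.0797·12/12)
= 0.2904 × 0.923393 = 0.268
Short position value = −(long value) = -$0.268

-$0.268 per MMBtu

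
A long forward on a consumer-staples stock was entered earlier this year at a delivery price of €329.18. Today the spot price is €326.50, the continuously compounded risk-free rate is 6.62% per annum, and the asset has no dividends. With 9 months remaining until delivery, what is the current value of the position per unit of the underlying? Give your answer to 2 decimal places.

Current fair forward for the remaining 9 months: F = S·e^(r·T), r = 0.0662
F = 326.50 · e^(0.0662 × 9/12) = 326.50 × 1.050903 = 343.1198
Value of long forward = (F − K)·e^(−rT) = (343.1198 − 329.18) · e^(−0.0662·9/12)
= 13.9398 × 0.951562 = 13.26

€13.26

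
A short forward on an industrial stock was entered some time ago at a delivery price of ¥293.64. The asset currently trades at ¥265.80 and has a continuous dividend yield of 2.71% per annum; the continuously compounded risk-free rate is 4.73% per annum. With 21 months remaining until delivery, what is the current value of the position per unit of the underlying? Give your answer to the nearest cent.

¥16.82

Current fair forward for the remaining 21 months: F = S·e^((r − q)·T), (r − q) = 0.0473 − 0.0271 = 0.0202
F = 265.80 · e^(0.0202 × 21/12) = 265.80 × 1.035982 = 275.3640
Value of long forward = (F − K)·e^(−rT) = (275.3640 − 293.64) · e^(−0.0473·21/12)
= -18.2760 × 0.920558 = -16.82
Short position value = −(long value) = ¥16.82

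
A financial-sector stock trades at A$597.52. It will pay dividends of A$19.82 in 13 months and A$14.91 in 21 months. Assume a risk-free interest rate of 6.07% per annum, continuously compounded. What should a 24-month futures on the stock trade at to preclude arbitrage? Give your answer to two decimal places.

PV(dividends) I = 19.82·e^(−0.0607·13/12) + 14.91·e^(−0.0607·21/12)
I = 18.5586 + 13.4074 = 31.9660
F = (S − I)·e^(rT) = (597.52 − 31.9660) · e^(0.0607·24/12)
= 565.5540 · e^0.121400 = 565.5540 × 1.129076 = A$638.55

A$638.55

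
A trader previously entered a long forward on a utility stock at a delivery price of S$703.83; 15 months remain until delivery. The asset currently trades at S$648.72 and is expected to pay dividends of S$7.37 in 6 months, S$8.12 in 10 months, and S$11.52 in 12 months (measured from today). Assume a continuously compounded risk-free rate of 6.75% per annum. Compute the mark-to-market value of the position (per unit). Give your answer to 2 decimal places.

-S$23.73

PV(remaining dividends) I = 7.37·e^(−0.0675·6/12) + 8.12·e^(−0.0675·10/12) + 11.52·e^(−0.0675·12/12) = 25.5693
Current forward F = (S − I)·e^(rT) = (648.72 − 25.5693)·e^(0.0675·15/12) = 623.1507 × 1.088037 = 678.0110
Value (long) = (F − K)·e^(−rT) = (678.0110 − 703.83) × 0.919087 = -23.7299
Value = -S$23.73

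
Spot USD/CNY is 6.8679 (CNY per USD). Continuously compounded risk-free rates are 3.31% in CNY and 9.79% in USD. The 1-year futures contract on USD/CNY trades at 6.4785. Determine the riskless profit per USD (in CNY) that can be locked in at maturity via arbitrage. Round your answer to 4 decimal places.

0.0415 per USD (in CNY)

Fair futures: F* = S·e^(carry·T), with carry = (r_CNY − r_USD) = 0.0331 − 0.0979 = -0.0648
F* = 6.8679 · e^(-0.0648 × 1) = 6.8679 · e^-0.064800 = 6.8679 × 0.937255 = 6.4370
Market 6.4785 > fair 6.4370: forward overpriced → cash-and-carry (buy spot, short the forward).
At maturity, profit = |F_mkt − F*| = |6.4785 − 6.4370| = 0.0415 per USD (in CNY)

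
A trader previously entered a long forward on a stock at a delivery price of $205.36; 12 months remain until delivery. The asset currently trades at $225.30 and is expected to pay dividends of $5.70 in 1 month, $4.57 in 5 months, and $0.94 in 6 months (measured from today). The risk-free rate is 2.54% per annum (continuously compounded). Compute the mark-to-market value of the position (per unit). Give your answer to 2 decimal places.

$13.95

PV(remaining dividends) I = 5.70·e^(−0.0254·1/12) + 4.57·e^(−0.0254·5/12) + 0.94·e^(−0.0254·6/12) = 11.1380
Current forward F = (S − I)·e^(rT) = (225.30 − 11.1380)·e^(0.0254·12/12) = 214.1620 × 1.025725 = 219.6713
Value (long) = (F − K)·e^(−rT) = (219.6713 − 205.36) × 0.974920 = 13.9524
Value = $13.95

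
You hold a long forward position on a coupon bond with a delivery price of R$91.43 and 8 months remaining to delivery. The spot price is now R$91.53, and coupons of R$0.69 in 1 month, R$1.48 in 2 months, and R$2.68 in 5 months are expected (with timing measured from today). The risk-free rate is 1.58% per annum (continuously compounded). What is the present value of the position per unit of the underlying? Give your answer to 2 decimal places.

PV(remaining coupons) I = 0.69·e^(−0.0158·1/12) + 1.48·e^(−0.0158·2/12) + 2.68·e^(−0.0158·5/12) = 4.8276
Current forward F = (S − I)·e^(rT) = (91.53 − 4.8276)·e^(0.0158·8/12) = 86.7024 × 1.010589 = 87.6205
Value (long) = (F − K)·e^(−rT) = (87.6205 − 91.43) × 0.989522 = -3.7696
Value = -R$3.77

-R$3.77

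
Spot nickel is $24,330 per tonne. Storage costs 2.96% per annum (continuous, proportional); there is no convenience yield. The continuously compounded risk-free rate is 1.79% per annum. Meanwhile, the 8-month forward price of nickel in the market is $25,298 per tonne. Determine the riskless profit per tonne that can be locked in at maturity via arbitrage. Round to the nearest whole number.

$185 per tonne

Fair forward: F* = S·e^(carry·T), with carry = (r + u) = 0.0179 + 0.0296 = 0.0475
F* = 24330 · e^(0.0475 × 8/12) = 24330 · e^0.031667 = 24330 × 1.032174 = $25112.7934
Market $25298 > fair $25112.7934: forward overpriced → cash-and-carry (buy spot, short the forward).
At maturity, profit = |F_mkt − F*| = |25298 − 25112.7934| = $185 per tonne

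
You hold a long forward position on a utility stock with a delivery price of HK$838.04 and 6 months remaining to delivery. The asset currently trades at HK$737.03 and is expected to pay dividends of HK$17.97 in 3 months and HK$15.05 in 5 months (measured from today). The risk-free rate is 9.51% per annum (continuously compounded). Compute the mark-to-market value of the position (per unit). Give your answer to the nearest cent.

PV(remaining dividends) I = 17.97·e^(−0.0951·3/12) + 15.05·e^(−0.0951·5/12) = 32.0131
Current forward F = (S − I)·e^(rT) = (737.03 − 32.0131)·e^(0.0951·6/12) = 705.0169 × 1.048699 = 739.3505
Value (long) = (F − K)·e^(−rT) = (739.3505 − 838.04) × 0.953563 = -94.1067
Value = -HK$94.11

-HK$94.11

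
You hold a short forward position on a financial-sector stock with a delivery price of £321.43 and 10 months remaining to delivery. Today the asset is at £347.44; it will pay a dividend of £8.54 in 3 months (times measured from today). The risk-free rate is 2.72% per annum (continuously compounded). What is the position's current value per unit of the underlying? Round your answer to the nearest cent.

PV(remaining dividends) I = 8.54·e^(−0.0272·3/12) = 8.4821
Current forward F = (S − I)·e^(rT) = (347.44 − 8.4821)·e^(0.0272·10/12) = 338.9579 × 1.022926 = 346.7288
Value (long) = (F − K)·e^(−rT) = (346.7288 − 321.43) × 0.977588 = 24.7318
Short position value = −(long value) = -£24.73

-£24.73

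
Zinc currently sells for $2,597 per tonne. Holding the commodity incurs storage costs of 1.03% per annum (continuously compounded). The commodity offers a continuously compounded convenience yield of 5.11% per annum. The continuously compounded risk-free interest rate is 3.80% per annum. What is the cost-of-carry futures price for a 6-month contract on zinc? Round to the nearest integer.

$2,593 per tonne

Net carry = r + u − y = 0.0380 + 0.0103 − 0.0511 = -0.0028
F = S·e^((r+u−y)T) = 2597 · e^(-0.0028 × 6/12) = 2597 · e^-0.001400
= 2597 × 0.998601 = $2,593 per tonne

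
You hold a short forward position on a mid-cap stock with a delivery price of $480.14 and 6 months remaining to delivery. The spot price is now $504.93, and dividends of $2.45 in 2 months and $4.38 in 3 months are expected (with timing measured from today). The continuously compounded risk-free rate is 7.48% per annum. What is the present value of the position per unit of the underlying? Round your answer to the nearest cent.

-$35.70

PV(remaining dividends) I = 2.45·e^(−0.0748·2/12) + 4.38·e^(−0.0748·3/12) = 6.7185
Current forward F = (S − I)·e^(rT) = (504.93 − 6.7185)·e^(0.0748·6/12) = 498.2115 × 1.038108 = 517.1973
Value (long) = (F − K)·e^(−rT) = (517.1973 − 480.14) × 0.963291 = 35.6970
Short position value = −(long value) = -$35.70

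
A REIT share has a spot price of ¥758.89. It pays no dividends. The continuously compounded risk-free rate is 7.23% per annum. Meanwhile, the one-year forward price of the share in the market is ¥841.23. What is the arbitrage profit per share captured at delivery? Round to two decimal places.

¥25.44 per share

Fair forward: F* = S·e^(carry·T), with carry = r = 0.0723
F* = 758.89 · e^(0.0723 × 12/12) = 758.89 · e^0.072300 = 758.89 × 1.074978 = ¥815.7901
Market ¥841.23 > fair ¥815.7901: forward overpriced → cash-and-carry (buy spot, short the forward).
At maturity, profit = |F_mkt − F*| = |841.23 − 815.7901| = ¥25.44 per share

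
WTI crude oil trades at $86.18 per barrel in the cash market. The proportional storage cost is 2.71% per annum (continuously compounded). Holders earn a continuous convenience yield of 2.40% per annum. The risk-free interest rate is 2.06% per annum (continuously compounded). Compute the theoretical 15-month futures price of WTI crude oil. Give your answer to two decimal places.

$88.77 per barrel

Net carry = r + u − y = 0.0206 + 0.0271 − 0.0240 = 0.0237
F = S·e^((r+u−y)T) = 86.18 · e^(0.0237 × 15/12) = 86.18 · e^0.029625
= 86.18 × 1.030068 = $88.77 per barrel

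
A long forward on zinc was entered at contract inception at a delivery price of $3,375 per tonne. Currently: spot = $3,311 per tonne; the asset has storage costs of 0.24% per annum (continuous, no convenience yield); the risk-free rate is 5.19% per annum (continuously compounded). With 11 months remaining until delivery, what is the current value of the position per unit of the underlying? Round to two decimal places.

Current fair forward for the remaining 11 months: F = S·e^((r + u)·T), (r + u) = 0.0519 + 0.0024 = 0.0543
F = 3311 · e^(0.0543 × 11/12) = 3311 × 1.05103459 = 3479.9755
Value of long forward = (F − K)·e^(−rT) = (3479.9755 − 3375) · e^(−0.0519·11/12)
= 104.9755 × 0.95353896 = 100.10

$100.10 per tonne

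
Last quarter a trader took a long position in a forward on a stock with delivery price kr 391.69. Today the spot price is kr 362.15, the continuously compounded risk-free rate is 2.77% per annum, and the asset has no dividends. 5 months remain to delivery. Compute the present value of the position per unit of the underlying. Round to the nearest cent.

Current fair forward for the remaining 5 months: F = S·e^(r·T), r = 0.0277
F = 362.15 · e^(0.0277 × 5/12) = 362.15 × 1.011609 = 366.3542
Value of long forward = (F − K)·e^(−rT) = (366.3542 − 391.69) · e^(−0.0277·5/12)
= -25.3358 × 0.988525 = -25.05

-kr 25.05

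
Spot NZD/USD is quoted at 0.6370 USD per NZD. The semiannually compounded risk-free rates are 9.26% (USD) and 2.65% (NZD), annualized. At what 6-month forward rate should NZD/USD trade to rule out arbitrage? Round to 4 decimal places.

By covered interest parity, F = S · (1+r_USD/2)^(2T) / (1+r_NZD/2)^(2T)
= 0.6370 × 1.046300 / 1.013250 = 0.6370 × 1.032618
F = 0.6578 USD per NZD

0.6578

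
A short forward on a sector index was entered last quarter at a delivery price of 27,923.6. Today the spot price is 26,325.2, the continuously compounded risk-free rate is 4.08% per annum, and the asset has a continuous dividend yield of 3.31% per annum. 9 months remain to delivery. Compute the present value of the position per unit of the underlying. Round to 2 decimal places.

1402.36

Current fair forward for the remaining 9 months: F = S·e^((r − q)·T), (r − q) = 0.0408 − 0.0331 = 0.0077
F = 26325.2 · e^(0.0077 × 9/12) = 26325.2 × 1.00579171 = 26477.6679
Value of long forward = (F − K)·e^(−rT) = (26477.6679 − 27923.6) · e^(−0.0408·9/12)
= -1445.9321 × 0.96986344 = -1402.36
Short position value = −(long value) = 1402.36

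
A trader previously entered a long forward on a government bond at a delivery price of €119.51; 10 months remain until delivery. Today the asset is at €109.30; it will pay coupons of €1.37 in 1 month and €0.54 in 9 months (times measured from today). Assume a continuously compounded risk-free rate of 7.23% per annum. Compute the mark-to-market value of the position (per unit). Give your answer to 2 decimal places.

-€5.10

PV(remaining coupons) I = 1.37·e^(−0.0723·1/12) + 0.54·e^(−0.0723·9/12) = 1.8733
Current forward F = (S − I)·e^(rT) = (109.30 − 1.8733)·e^(0.0723·10/12) = 107.4267 × 1.062102 = 114.0981
Value (long) = (F − K)·e^(−rT) = (114.0981 − 119.51) × 0.941529 = -5.0955
Value = -€5.10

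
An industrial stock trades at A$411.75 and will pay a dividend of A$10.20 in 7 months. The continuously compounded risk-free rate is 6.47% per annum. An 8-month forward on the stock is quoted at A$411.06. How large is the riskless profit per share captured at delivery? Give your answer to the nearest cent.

PV(dividends) I = 10.20·e^(−0.0647·7/12) = 9.8222
Fair forward F* = (S − I)·e^(rT) = (411.75 − 9.8222)·e^0.043133 = 401.9278 × 1.044077 = 419.6436
Market A$411.06 < fair 419.6436: forward underpriced → reverse cash-and-carry (short the stock, invest proceeds at r, pay the dividends, go long the forward).
Profit at T = |F_mkt − F*| = |411.06 − 419.6436| = A$8.58 per share

A$8.58 per share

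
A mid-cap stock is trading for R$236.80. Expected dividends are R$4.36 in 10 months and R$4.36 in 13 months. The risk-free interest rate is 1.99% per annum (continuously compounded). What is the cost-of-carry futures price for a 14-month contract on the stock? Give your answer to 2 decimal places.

R$233.61

PV(dividends) I = 4.36·e^(−0.0199·10/12) + 4.36·e^(−0.0199·13/12)
I = 4.2883 + 4.2670 = 8.5553
F = (S − I)·e^(rT) = (236.80 − 8.5553) · e^(0.0199·14/12)
= 228.2447 · e^0.023217 = 228.2447 × 1.023489 = R$233.61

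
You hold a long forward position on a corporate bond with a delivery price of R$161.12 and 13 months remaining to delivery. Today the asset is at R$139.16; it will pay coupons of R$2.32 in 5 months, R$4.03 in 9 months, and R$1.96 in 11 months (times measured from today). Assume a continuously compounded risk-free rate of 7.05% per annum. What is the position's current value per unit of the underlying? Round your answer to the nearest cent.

-R$18.03

PV(remaining coupons) I = 2.32·e^(−0.0705·5/12) + 4.03·e^(−0.0705·9/12) + 1.96·e^(−0.0705·11/12) = 7.9126
Current forward F = (S − I)·e^(rT) = (139.16 − 7.9126)·e^(0.0705·13/12) = 131.2474 × 1.079367 = 141.6641
Value (long) = (F − K)·e^(−rT) = (141.6641 − 161.12) × 0.926469 = -18.0253
Value = -R$18.03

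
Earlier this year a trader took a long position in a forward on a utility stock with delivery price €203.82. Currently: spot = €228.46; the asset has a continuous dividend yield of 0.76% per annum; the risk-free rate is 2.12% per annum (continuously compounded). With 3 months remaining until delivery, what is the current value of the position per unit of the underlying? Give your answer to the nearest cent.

Current fair forward for the remaining 3 months: F = S·e^((r − q)·T), (r − q) = 0.0212 − 0.0076 = 0.0136
F = 228.46 · e^(0.0136 × 3/12) = 228.46 × 1.003406 = 229.2381
Value of long forward = (F − K)·e^(−rT) = (229.2381 − 203.82) · e^(−0.0212·3/12)
= 25.4181 × 0.994714 = 25.28

€25.28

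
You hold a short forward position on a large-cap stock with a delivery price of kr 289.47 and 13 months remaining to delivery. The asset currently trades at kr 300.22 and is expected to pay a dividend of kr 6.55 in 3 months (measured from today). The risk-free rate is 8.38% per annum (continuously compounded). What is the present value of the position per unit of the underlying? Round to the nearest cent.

-kr 29.46

PV(remaining dividends) I = 6.55·e^(−0.0838·3/12) = 6.4142
Current forward F = (S − I)·e^(rT) = (300.22 − 6.4142)·e^(0.0838·13/12) = 293.8058 × 1.095032 = 321.7268
Value (long) = (F − K)·e^(−rT) = (321.7268 − 289.47) × 0.913216 = 29.4574
Short position value = −(long value) = -kr 29.46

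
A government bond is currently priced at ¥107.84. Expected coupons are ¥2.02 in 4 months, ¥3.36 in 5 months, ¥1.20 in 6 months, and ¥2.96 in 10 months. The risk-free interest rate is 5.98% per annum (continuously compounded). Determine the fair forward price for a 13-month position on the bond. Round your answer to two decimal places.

PV(coupons) I = 2.02·e^(−0.0598·4/12) + 3.36·e^(−0.0598·5/12) + 1.20·e^(−0.0598·6/12) + 2.96·e^(−0.0598·10/12)
I = 1.9801 + 3.2773 + 1.1647 + 2.8161 = 9.2382
F = (S − I)·e^(rT) = (107.84 − 9.2382) · e^(0.0598·13/12)
= 98.6018 · e^0.064783 = 98.6018 × 1.066927 = ¥105.20

¥105.20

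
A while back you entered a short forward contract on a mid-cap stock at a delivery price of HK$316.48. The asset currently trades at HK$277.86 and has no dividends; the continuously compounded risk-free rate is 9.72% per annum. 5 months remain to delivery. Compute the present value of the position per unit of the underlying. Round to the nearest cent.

Current fair forward for the remaining 5 months: F = S·e^(r·T), r = 0.0972
F = 277.86 · e^(0.0972 × 5/12) = 277.86 × 1.041331 = 289.3442
Value of long forward = (F − K)·e^(−rT) = (289.3442 − 316.48) · e^(−0.0972·5/12)
= -27.1358 × 0.960309 = -26.06
Short position value = −(long value) = HK$26.06

HK$26.06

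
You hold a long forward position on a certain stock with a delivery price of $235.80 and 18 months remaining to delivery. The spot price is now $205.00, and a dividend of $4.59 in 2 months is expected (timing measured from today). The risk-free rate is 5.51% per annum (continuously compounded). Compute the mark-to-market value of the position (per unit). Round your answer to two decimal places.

-$16.64

PV(remaining dividends) I = 4.59·e^(−0.0551·2/12) = 4.5480
Current forward F = (S − I)·e^(rT) = (205.00 − 4.5480)·e^(0.0551·18/12) = 200.4520 × 1.086162 = 217.7233
Value (long) = (F − K)·e^(−rT) = (217.7233 − 235.80) × 0.920673 = -16.6427
Value = -$16.64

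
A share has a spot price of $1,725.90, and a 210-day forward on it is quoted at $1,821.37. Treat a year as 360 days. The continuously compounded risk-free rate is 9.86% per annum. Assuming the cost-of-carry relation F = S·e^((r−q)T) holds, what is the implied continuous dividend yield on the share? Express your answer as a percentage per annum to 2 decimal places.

From F = S·e^((r−q)T): (r − q) = ln(F/S)/T
ln(1821.37/1725.90) = ln(1.055316) = 0.053840
(r − q) = 0.053840 / (210/360) = 0.092297
q = r − ln(F/S)/T = 0.0986 − 0.092297 = 0.006303
q = 0.63%

0.63%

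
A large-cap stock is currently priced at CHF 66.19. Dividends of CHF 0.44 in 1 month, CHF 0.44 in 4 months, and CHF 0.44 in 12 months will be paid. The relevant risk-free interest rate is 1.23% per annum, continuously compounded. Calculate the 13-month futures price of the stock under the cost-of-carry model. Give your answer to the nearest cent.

PV(dividends) I = 0.44·e^(−0.0123·1/12) + 0.44·e^(−0.0123·4/12) + 0.44·e^(−0.0123·12/12)
I = 0.4395 + 0.4382 + 0.4346 = 1.3123
F = (S − I)·e^(rT) = (66.19 − 1.3123) · e^(0.0123·13/12)
= 64.8777 · e^0.013325 = 64.8777 × 1.013414 = CHF 65.75

CHF 65.75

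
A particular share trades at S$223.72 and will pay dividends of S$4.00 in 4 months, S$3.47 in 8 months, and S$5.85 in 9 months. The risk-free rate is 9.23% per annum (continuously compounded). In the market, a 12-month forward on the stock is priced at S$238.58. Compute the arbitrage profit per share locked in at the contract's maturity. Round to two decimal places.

S$7.05 per share

PV(dividends) I = 4.00·e^(−0.0923·4/12) + 3.47·e^(−0.0923·8/12) + 5.85·e^(−0.0923·9/12) = 12.6005
Fair forward F* = (S − I)·e^(rT) = (223.72 − 12.6005)·e^0.092300 = 211.1195 × 1.096694 = 231.5335
Market S$238.58 > fair 231.5335: forward overpriced → cash-and-carry (borrow at r, buy the stock and collect the dividends, short the forward).
Profit at T = |F_mkt − F*| = |238.58 − 231.5335| = S$7.05 per share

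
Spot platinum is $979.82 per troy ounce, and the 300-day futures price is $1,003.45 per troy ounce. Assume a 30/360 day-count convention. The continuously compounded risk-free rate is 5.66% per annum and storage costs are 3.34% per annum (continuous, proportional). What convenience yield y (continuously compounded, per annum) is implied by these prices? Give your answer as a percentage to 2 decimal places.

6.14%

F = S·e^((r+u−y)T) ⇒ (r+u−y) = ln(F/S)/T
ln(1003.45/979.82) = 0.023830; /T ⇒ 0.028596
y = r + u − ln(F/S)/T = 0.0566 + 0.0334 − 0.028596 = 0.061404
y = 6.14%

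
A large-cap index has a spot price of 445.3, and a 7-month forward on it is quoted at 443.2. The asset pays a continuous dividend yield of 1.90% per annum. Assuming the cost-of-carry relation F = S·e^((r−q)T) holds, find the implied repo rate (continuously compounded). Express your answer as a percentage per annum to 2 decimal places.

1.09%

From F = S·e^((r−q)T): (r − q) = ln(F/S)/T
ln(443.2/445.3) = ln(0.995284) = -0.004727
(r − q) = -0.004727 / (7/12) = -0.008103
r = ln(F/S)/T + q = -0.008103 + 0.0190 = 0.010897
r = 1.09%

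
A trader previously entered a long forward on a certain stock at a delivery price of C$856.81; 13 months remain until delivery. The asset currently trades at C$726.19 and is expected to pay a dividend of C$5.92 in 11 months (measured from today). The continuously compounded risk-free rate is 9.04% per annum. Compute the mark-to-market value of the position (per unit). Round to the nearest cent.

PV(remaining dividends) I = 5.92·e^(−0.0904·11/12) = 5.4492
Current forward F = (S − I)·e^(rT) = (726.19 − 5.4492)·e^(0.0904·13/12) = 720.7408 × 1.102889 = 794.8971
Value (long) = (F − K)·e^(−rT) = (794.8971 − 856.81) × 0.906709 = -56.1370
Value = -C$56.14

-C$56.14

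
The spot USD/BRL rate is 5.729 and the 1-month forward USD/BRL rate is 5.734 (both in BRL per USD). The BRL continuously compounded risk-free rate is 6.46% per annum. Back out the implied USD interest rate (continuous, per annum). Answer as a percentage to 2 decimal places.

5.41%

F = S·e^((r_BRL − r_USD)T) ⇒ r_USD = r_BRL − ln(F/S)/T
ln(5.734/5.729) = 0.000872; /(1/12) = 0.010464
r_USD = 0.0646 − 0.010464 = 0.054136
r_USD = 5.41%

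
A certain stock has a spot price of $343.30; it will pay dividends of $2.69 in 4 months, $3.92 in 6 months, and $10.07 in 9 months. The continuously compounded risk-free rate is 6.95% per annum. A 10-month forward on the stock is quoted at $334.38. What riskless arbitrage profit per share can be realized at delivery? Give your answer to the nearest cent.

$12.46 per share

PV(dividends) I = 2.69·e^(−0.0695·4/12) + 3.92·e^(−0.0695·6/12) + 10.07·e^(−0.0695·9/12) = 15.9731
Fair forward F* = (S − I)·e^(rT) = (343.30 − 15.9731)·e^0.057917 = 327.3269 × 1.059627 = 346.8444
Market $334.38 < fair 346.8444: forward underpriced → reverse cash-and-carry (short the stock, invest proceeds at r, pay the dividends, go long the forward).
Profit at T = |F_mkt − F*| = |334.38 − 346.8444| = $12.46 per share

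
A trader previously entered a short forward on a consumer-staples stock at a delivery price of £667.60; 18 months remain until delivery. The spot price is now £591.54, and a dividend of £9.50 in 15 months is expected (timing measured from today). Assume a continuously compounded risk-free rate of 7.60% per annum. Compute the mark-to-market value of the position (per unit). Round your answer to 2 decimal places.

PV(remaining dividends) I = 9.50·e^(−0.0760·15/12) = 8.6390
Current forward F = (S − I)·e^(rT) = (591.54 − 8.6390)·e^(0.0760·18/12) = 582.9010 × 1.120752 = 653.2875
Value (long) = (F − K)·e^(−rT) = (653.2875 − 667.60) × 0.892258 = -12.7704
Short position value = −(long value) = £12.77

£12.77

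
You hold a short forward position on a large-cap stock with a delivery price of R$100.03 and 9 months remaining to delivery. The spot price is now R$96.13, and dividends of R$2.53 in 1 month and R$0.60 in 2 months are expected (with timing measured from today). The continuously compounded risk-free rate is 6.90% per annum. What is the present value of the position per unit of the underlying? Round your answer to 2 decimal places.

R$1.96

PV(remaining dividends) I = 2.53·e^(−0.0690·1/12) + 0.60·e^(−0.0690·2/12) = 3.1086
Current forward F = (S − I)·e^(rT) = (96.13 − 3.1086)·e^(0.0690·9/12) = 93.0214 × 1.053112 = 97.9620
Value (long) = (F − K)·e^(−rT) = (97.9620 − 100.03) × 0.949566 = -1.9637
Short position value = −(long value) = R$1.96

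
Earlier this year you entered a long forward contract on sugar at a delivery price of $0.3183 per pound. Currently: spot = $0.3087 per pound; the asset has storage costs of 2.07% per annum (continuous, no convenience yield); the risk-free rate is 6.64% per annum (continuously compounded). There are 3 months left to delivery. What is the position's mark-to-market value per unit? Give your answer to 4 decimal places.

Current fair forward for the remaining 3 months: F = S·e^((r + u)·T), (r + u) = 0.0664 + 0.0207 = 0.0871
F = 0.3087 · e^(0.0871 × 3/12) = 0.3087 × 1.022014 = 0.3155
Value of long forward = (F − K)·e^(−rT) = (0.3155 − 0.3183) · e^(−0.0664·3/12)
= -0.0028 × 0.983537 = -0.0028

-$0.0028 per pound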